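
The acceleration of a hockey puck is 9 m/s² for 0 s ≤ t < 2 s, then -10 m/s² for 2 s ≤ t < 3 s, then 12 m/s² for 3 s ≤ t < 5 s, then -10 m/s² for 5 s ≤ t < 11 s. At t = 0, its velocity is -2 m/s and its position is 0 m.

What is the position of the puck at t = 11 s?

61 m

On each constant-a segment, Δv = aΔt and Δx = v₀Δt + ½aΔt²; chain segment to segment.
0–2 s: v starts -2 m/s; Δx = -2·2 + ½·9·2² = 14 m; v ends 16 m/s.
2–3 s: v starts 16 m/s; Δx = 16·1 + ½·-10·1² = 11 m; v ends 6 m/s.
3–5 s: v starts 6 m/s; Δx = 6·2 + ½·12·2² = 36 m; v ends 30 m/s.
5–11 s: v starts 30 m/s; Δx = 30·6 + ½·-10·6² = 0 m; v ends -30 m/s.
x(11) = 0 + Σ Δx = 61 m.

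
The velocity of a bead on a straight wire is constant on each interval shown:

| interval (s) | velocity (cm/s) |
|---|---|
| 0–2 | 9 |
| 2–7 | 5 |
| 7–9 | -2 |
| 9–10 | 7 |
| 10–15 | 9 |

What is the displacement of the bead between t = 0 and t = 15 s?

91 cm

Net displacement equals the area under the velocity-time graph (areas below the axis count negative).
0–2 s: 9 × 2 = 18 cm
2–7 s: 5 × 5 = 25 cm
7–9 s: -2 × 2 = -4 cm
9–10 s: 7 × 1 = 7 cm
10–15 s: 9 × 5 = 45 cm
Net displacement = 91 cm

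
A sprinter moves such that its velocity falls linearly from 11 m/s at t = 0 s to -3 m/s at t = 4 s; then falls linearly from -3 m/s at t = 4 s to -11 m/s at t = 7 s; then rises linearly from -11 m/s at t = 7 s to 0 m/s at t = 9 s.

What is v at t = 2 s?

4 m/s

On 0–4 s the graph is linear from 11 to -3 m/s: v(2) = 11 + (-3 − 11)·(2 − 0)/(4 − 0) = 4 m/s.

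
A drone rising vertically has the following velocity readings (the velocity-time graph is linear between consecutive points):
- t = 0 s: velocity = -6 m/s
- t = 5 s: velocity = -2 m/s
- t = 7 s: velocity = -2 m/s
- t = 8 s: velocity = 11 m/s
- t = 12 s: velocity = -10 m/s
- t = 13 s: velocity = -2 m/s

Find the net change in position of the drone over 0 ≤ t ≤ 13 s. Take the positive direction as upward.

Net displacement equals the area under the velocity-time graph (areas below the axis count negative).
0–5 s: ½(-6 + -2)(5) = -20 m
5–7 s: -2 × 2 = -4 m
7–8 s: ½(-2 + 11)(1) = 4.5 m
8–12 s: ½(11 + -10)(4) = 2 m
12–13 s: ½(-10 + -2)(1) = -6 m
Net displacement = -23.5 m

-23.5 m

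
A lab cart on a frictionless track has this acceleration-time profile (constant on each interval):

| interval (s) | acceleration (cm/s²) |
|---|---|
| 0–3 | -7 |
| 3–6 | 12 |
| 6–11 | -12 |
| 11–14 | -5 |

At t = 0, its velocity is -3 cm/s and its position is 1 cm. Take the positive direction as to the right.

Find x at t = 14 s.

-314 cm

On each constant-a segment, Δv = aΔt and Δx = v₀Δt + ½aΔt²; chain segment to segment.
0–3 s: v starts -3 cm/s; Δx = -3·3 + ½·-7·3² = -40.5 cm; v ends -24 cm/s.
3–6 s: v starts -24 cm/s; Δx = -24·3 + ½·12·3² = -18 cm; v ends 12 cm/s.
6–11 s: v starts 12 cm/s; Δx = 12·5 + ½·-12·5² = -90 cm; v ends -48 cm/s.
11–14 s: v starts -48 cm/s; Δx = -48·3 + ½·-5·3² = -166.5 cm; v ends -63 cm/s.
x(14) = 1 + Σ Δx = -314 cm.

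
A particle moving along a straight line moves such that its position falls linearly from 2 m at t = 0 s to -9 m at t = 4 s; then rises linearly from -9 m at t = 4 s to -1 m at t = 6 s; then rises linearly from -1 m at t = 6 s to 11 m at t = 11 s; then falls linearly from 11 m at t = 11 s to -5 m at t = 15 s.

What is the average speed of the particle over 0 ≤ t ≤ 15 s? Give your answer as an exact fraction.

Average speed = (total path length)/(elapsed time); on a piecewise-linear x-t graph the path length is Σ|Δx|.
0–4 s: |Δx| = |-9 − 2| = 11 m
4–6 s: |Δx| = |-1 − -9| = 8 m
6–11 s: |Δx| = |11 − -1| = 12 m
11–15 s: |Δx| = |-5 − 11| = 16 m
Total path = 47 m; average speed = 47/15 = 47/15 m/s.

47/15 m/s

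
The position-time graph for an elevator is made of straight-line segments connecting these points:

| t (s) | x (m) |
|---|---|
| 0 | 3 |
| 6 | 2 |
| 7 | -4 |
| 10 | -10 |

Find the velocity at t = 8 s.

Velocity is the slope of the x-t graph on 7–10 s: (-10 − -4)/(10 − 7) = -2 m/s.

-2 m/s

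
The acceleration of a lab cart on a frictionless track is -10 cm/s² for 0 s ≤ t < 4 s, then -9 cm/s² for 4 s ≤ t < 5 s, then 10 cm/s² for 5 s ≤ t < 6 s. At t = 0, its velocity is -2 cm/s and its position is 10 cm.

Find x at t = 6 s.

-170.5 cm

On each constant-a segment, Δv = aΔt and Δx = v₀Δt + ½aΔt²; chain segment to segment.
0–4 s: v starts -2 cm/s; Δx = -2·4 + ½·-10·4² = -88 cm; v ends -42 cm/s.
4–5 s: v starts -42 cm/s; Δx = -42·1 + ½·-9·1² = -46.5 cm; v ends -51 cm/s.
5–6 s: v starts -51 cm/s; Δx = -51·1 + ½·10·1² = -46 cm; v ends -41 cm/s.
x(6) = 10 + Σ Δx = -170.5 cm.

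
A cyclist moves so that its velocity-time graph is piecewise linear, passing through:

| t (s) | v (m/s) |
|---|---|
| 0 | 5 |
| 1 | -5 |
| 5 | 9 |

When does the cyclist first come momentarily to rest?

v changes sign on 0–1 s (from 5 to -5); the graph is linear there, so v = 0 at t = 0 + (-5)·(1 − 0)/(-5 − 5) = 0.5 s.

t = 0.5 s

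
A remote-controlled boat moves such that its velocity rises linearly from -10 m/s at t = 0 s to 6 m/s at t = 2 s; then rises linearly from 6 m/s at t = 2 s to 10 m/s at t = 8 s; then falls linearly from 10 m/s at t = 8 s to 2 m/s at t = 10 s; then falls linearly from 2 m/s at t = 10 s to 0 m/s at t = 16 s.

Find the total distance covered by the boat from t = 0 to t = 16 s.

Total distance travelled is ∫|v| dt — sum the magnitudes of each area piece.
0–2 s: v = 0 at t = 1.25 s; triangle areas 6.25 + 2.25 = 8.5 m
2–8 s: |½(6 + 10)(6)| = 48 m
8–10 s: |½(10 + 2)(2)| = 12 m
10–16 s: |½(2 + 0)(6)| = 6 m
Total distance = 74.5 m

74.5 m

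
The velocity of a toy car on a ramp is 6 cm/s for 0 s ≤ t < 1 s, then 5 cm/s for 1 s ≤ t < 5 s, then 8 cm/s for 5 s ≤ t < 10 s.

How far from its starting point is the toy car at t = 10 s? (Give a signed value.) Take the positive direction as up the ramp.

Displacement is the signed area under the v-t curve.
0–1 s: 6 × 1 = 6 cm
1–5 s: 5 × 4 = 20 cm
5–10 s: 8 × 5 = 40 cm
Net displacement = 66 cm

66 cm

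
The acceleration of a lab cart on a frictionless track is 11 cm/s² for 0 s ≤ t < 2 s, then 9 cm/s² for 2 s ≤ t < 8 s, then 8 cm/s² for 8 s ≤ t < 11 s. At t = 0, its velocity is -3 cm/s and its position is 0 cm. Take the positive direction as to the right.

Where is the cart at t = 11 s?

On each constant-a segment, Δv = aΔt and Δx = v₀Δt + ½aΔt²; chain segment to segment.
0–2 s: v starts -3 cm/s; Δx = -3·2 + ½·11·2² = 16 cm; v ends 19 cm/s.
2–8 s: v starts 19 cm/s; Δx = 19·6 + ½·9·6² = 276 cm; v ends 73 cm/s.
8–11 s: v starts 73 cm/s; Δx = 73·3 + ½·8·3² = 255 cm; v ends 97 cm/s.
x(11) = 0 + Σ Δx = 547 cm.

547 cm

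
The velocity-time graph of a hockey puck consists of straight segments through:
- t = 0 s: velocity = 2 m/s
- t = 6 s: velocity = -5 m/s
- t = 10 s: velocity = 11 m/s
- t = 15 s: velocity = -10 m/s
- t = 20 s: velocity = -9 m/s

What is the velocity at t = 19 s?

On 15–20 s the graph is linear from -10 to -9 m/s: v(19) = -10 + (-9 − -10)·(19 − 15)/(20 − 15) = -9.2 m/s.

-9.2 m/s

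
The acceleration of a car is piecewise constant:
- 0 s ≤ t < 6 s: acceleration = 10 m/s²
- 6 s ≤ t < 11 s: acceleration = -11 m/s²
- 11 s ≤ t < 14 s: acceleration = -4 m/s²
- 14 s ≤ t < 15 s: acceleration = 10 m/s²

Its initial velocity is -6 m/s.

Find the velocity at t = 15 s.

Δv equals the area under the a-t graph; then v = v₀ + Δv.
0–6 s: 10 × 6 = 60 m/s
6–11 s: -11 × 5 = -55 m/s
11–14 s: -4 × 3 = -12 m/s
14–15 s: 10 × 1 = 10 m/s
Δv = 3 m/s, so v(15) = -6 + (3) = -3 m/s.

-3 m/s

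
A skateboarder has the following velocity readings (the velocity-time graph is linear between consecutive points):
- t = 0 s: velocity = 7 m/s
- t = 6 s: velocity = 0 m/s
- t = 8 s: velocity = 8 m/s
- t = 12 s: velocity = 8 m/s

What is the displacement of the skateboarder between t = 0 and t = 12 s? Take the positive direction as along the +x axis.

61 m

Displacement is the signed area under the v-t curve.
0–6 s: ½(7 + 0)(6) = 21 m
6–8 s: ½(0 + 8)(2) = 8 m
8–12 s: 8 × 4 = 32 m
Net displacement = 61 m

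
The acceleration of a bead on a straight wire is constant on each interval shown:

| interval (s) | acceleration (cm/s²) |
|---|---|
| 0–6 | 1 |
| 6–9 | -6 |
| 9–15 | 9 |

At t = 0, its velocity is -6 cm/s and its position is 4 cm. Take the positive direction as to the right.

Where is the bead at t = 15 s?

On each constant-a segment, Δv = aΔt and Δx = v₀Δt + ½aΔt²; chain segment to segment.
0–6 s: v starts -6 cm/s; Δx = -6·6 + ½·1·6² = -18 cm; v ends 0 cm/s.
6–9 s: v starts 0 cm/s; Δx = 0·3 + ½·-6·3² = -27 cm; v ends -18 cm/s.
9–15 s: v starts -18 cm/s; Δx = -18·6 + ½·9·6² = 54 cm; v ends 36 cm/s.
x(15) = 4 + Σ Δx = 13 cm.

13 cm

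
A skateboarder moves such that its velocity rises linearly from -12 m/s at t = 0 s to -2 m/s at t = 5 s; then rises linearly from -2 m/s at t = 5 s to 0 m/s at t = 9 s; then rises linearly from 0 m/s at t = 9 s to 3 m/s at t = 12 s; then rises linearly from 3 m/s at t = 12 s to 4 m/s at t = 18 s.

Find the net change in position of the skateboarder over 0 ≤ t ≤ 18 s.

-13.5 m

Net displacement equals the area under the velocity-time graph (areas below the axis count negative).
0–5 s: ½(-12 + -2)(5) = -35 m
5–9 s: ½(-2 + 0)(4) = -4 m
9–12 s: ½(0 + 3)(3) = 4.5 m
12–18 s: ½(3 + 4)(6) = 21 m
Net displacement = -13.5 m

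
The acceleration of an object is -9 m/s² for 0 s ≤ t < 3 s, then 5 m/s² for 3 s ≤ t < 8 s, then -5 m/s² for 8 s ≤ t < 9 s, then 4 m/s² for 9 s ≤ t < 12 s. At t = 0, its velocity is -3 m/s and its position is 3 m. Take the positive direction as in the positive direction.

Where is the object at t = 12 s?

-153.5 m

On each constant-a segment, Δv = aΔt and Δx = v₀Δt + ½aΔt²; chain segment to segment.
0–3 s: v starts -3 m/s; Δx = -3·3 + ½·-9·3² = -49.5 m; v ends -30 m/s.
3–8 s: v starts -30 m/s; Δx = -30·5 + ½·5·5² = -87.5 m; v ends -5 m/s.
8–9 s: v starts -5 m/s; Δx = -5·1 + ½·-5·1² = -7.5 m; v ends -10 m/s.
9–12 s: v starts -10 m/s; Δx = -10·3 + ½·4·3² = -12 m; v ends 2 m/s.
x(12) = 3 + Σ Δx = -153.5 m.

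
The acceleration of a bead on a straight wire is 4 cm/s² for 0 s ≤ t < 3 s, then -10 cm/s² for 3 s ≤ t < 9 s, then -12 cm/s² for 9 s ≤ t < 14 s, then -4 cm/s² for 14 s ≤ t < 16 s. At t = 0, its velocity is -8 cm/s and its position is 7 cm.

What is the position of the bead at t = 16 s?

On each constant-a segment, Δv = aΔt and Δx = v₀Δt + ½aΔt²; chain segment to segment.
0–3 s: v starts -8 cm/s; Δx = -8·3 + ½·4·3² = -6 cm; v ends 4 cm/s.
3–9 s: v starts 4 cm/s; Δx = 4·6 + ½·-10·6² = -156 cm; v ends -56 cm/s.
9–14 s: v starts -56 cm/s; Δx = -56·5 + ½·-12·5² = -430 cm; v ends -116 cm/s.
14–16 s: v starts -116 cm/s; Δx = -116·2 + ½·-4·2² = -240 cm; v ends -124 cm/s.
x(16) = 7 + Σ Δx = -825 cm.

-825 cm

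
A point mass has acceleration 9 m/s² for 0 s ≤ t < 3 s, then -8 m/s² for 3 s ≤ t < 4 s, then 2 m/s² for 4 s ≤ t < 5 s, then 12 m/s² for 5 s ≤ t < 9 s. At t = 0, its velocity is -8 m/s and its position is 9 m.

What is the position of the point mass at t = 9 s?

On each constant-a segment, Δv = aΔt and Δx = v₀Δt + ½aΔt²; chain segment to segment.
0–3 s: v starts -8 m/s; Δx = -8·3 + ½·9·3² = 16.5 m; v ends 19 m/s.
3–4 s: v starts 19 m/s; Δx = 19·1 + ½·-8·1² = 15 m; v ends 11 m/s.
4–5 s: v starts 11 m/s; Δx = 11·1 + ½·2·1² = 12 m; v ends 13 m/s.
5–9 s: v starts 13 m/s; Δx = 13·4 + ½·12·4² = 148 m; v ends 61 m/s.
x(9) = 9 + Σ Δx = 200.5 m.

200.5 m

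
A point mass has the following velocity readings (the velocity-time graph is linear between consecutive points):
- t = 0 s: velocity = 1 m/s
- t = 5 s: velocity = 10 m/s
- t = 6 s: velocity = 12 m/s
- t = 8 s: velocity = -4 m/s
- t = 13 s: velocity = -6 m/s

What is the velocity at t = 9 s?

-4.4 m/s

On 8–13 s the graph is linear from -4 to -6 m/s: v(9) = -4 + (-6 − -4)·(9 − 8)/(13 − 8) = -4.4 m/s.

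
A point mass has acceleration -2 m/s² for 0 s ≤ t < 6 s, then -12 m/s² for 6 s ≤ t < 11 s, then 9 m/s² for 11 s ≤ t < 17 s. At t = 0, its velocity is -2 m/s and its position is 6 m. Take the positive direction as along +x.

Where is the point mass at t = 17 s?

-544 m

On each constant-a segment, Δv = aΔt and Δx = v₀Δt + ½aΔt²; chain segment to segment.
0–6 s: v starts -2 m/s; Δx = -2·6 + ½·-2·6² = -48 m; v ends -14 m/s.
6–11 s: v starts -14 m/s; Δx = -14·5 + ½·-12·5² = -220 m; v ends -74 m/s.
11–17 s: v starts -74 m/s; Δx = -74·6 + ½·9·6² = -282 m; v ends -20 m/s.
x(17) = 6 + Σ Δx = -544 m.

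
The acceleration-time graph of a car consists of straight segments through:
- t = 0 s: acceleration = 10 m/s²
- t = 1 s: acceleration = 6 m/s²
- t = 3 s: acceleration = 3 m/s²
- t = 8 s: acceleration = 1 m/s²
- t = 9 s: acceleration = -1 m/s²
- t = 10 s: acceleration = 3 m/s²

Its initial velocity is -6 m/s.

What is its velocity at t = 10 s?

22 m/s

Δv equals the area under the a-t graph; then v = v₀ + Δv.
0–1 s: ½(10 + 6)(1) = 8 m/s
1–3 s: ½(6 + 3)(2) = 9 m/s
3–8 s: ½(3 + 1)(5) = 10 m/s
8–9 s: ½(1 + -1)(1) = 0 m/s
9–10 s: ½(-1 + 3)(1) = 1 m/s
Δv = 28 m/s, so v(10) = -6 + (28) = 22 m/s.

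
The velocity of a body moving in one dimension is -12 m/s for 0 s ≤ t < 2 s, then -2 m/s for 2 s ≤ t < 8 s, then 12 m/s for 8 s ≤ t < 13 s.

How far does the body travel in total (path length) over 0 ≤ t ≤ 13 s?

96 m

Total distance travelled is ∫|v| dt — sum the magnitudes of each area piece.
0–2 s: |-12| × 2 = 24 m
2–8 s: |-2| × 6 = 12 m
8–13 s: |12| × 5 = 60 m
Total distance = 96 m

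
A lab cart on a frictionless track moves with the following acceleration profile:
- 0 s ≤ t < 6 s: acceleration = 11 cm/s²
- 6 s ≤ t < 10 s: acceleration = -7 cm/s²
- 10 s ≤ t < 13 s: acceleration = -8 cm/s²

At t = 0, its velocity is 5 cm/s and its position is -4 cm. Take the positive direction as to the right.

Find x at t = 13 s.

On each constant-a segment, Δv = aΔt and Δx = v₀Δt + ½aΔt²; chain segment to segment.
0–6 s: v starts 5 cm/s; Δx = 5·6 + ½·11·6² = 228 cm; v ends 71 cm/s.
6–10 s: v starts 71 cm/s; Δx = 71·4 + ½·-7·4² = 228 cm; v ends 43 cm/s.
10–13 s: v starts 43 cm/s; Δx = 43·3 + ½·-8·3² = 93 cm; v ends 19 cm/s.
x(13) = -4 + Σ Δx = 545 cm.

545 cm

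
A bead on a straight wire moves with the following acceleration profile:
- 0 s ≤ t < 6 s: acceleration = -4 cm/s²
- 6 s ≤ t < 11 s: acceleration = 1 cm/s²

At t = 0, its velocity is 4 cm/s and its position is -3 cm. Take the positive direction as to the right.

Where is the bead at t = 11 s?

On each constant-a segment, Δv = aΔt and Δx = v₀Δt + ½aΔt²; chain segment to segment.
0–6 s: v starts 4 cm/s; Δx = 4·6 + ½·-4·6² = -48 cm; v ends -20 cm/s.
6–11 s: v starts -20 cm/s; Δx = -20·5 + ½·1·5² = -87.5 cm; v ends -15 cm/s.
x(11) = -3 + Σ Δx = -138.5 cm.

-138.5 cm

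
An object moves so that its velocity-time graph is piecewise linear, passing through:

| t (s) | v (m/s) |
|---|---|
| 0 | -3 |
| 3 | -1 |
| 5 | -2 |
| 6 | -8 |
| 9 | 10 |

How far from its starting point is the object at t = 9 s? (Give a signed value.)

Net displacement equals the area under the velocity-time graph (areas below the axis count negative).
0–3 s: ½(-3 + -1)(3) = -6 m
3–5 s: ½(-1 + -2)(2) = -3 m
5–6 s: ½(-2 + -8)(1) = -5 m
6–9 s: ½(-8 + 10)(3) = 3 m
Net displacement = -11 m

-11 m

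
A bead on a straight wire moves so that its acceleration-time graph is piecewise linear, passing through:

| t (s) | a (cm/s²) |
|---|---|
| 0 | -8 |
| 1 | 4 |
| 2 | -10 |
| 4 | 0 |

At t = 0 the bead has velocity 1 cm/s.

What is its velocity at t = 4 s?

Δv equals the area under the a-t graph; then v = v₀ + Δv.
0–1 s: ½(-8 + 4)(1) = -2 cm/s
1–2 s: ½(4 + -10)(1) = -3 cm/s
2–4 s: ½(-10 + 0)(2) = -10 cm/s
Δv = -15 cm/s, so v(4) = 1 + (-15) = -14 cm/s.

-14 cm/s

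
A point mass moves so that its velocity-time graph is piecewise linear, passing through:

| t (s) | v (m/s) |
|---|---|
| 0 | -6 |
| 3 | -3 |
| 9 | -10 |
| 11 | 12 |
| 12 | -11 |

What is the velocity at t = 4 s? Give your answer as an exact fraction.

On 3–9 s the graph is linear from -3 to -10 m/s: v(4) = -3 + (-10 − -3)·(4 − 3)/(9 − 3) = -25/6 m/s.

-25/6 m/s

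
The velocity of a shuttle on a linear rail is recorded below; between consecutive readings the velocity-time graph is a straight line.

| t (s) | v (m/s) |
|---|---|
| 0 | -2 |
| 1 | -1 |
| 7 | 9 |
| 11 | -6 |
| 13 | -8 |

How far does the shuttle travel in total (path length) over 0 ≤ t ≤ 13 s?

55.7 m

Distance (not displacement) is the total path length: add the absolute areas under v-t.
0–1 s: |½(-2 + -1)(1)| = 1.5 m
1–7 s: v = 0 at t = 1.6 s; triangle areas 0.3 + 24.3 = 24.6 m
7–11 s: v = 0 at t = 9.4 s; triangle areas 10.8 + 4.8 = 15.6 m
11–13 s: |½(-6 + -8)(2)| = 14 m
Total distance = 55.7 m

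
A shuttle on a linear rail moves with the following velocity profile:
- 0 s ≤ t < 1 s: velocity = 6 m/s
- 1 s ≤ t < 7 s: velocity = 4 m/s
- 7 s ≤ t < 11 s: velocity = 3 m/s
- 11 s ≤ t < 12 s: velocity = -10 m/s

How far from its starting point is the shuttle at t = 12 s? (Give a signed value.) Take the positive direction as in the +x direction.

Displacement is the signed area under the v-t curve.
0–1 s: 6 × 1 = 6 m
1–7 s: 4 × 6 = 24 m
7–11 s: 3 × 4 = 12 m
11–12 s: -10 × 1 = -10 m
Net displacement = 32 m

32 m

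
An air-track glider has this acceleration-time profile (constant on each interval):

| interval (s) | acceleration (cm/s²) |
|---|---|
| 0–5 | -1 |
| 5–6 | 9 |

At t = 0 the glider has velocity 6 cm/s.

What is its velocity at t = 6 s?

10 cm/s

Δv equals the area under the a-t graph; then v = v₀ + Δv.
0–5 s: -1 × 5 = -5 cm/s
5–6 s: 9 × 1 = 9 cm/s
Δv = 4 cm/s, so v(6) = 6 + (4) = 10 cm/s.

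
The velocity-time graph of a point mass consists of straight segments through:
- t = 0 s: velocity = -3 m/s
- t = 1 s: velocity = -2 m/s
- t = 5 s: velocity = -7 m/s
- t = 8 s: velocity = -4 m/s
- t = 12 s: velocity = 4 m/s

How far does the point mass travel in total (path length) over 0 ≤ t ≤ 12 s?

45 m

Total distance travelled is ∫|v| dt — sum the magnitudes of each area piece.
0–1 s: |½(-3 + -2)(1)| = 2.5 m
1–5 s: |½(-2 + -7)(4)| = 18 m
5–8 s: |½(-7 + -4)(3)| = 16.5 m
8–12 s: v = 0 at t = 10 s; triangle areas 4 + 4 = 8 m
Total distance = 45 m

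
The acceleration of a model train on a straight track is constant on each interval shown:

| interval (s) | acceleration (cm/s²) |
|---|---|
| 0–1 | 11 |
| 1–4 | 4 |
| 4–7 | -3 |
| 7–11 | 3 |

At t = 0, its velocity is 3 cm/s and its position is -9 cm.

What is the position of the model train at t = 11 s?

216 cm

On each constant-a segment, Δv = aΔt and Δx = v₀Δt + ½aΔt²; chain segment to segment.
0–1 s: v starts 3 cm/s; Δx = 3·1 + ½·11·1² = 8.5 cm; v ends 14 cm/s.
1–4 s: v starts 14 cm/s; Δx = 14·3 + ½·4·3² = 60 cm; v ends 26 cm/s.
4–7 s: v starts 26 cm/s; Δx = 26·3 + ½·-3·3² = 64.5 cm; v ends 17 cm/s.
7–11 s: v starts 17 cm/s; Δx = 17·4 + ½·3·4² = 92 cm; v ends 29 cm/s.
x(11) = -9 + Σ Δx = 216 cm.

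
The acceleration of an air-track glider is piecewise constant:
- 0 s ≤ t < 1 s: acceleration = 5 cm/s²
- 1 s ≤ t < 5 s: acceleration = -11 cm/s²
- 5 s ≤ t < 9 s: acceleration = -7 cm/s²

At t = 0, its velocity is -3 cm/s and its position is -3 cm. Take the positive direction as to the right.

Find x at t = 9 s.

On each constant-a segment, Δv = aΔt and Δx = v₀Δt + ½aΔt²; chain segment to segment.
0–1 s: v starts -3 cm/s; Δx = -3·1 + ½·5·1² = -0.5 cm; v ends 2 cm/s.
1–5 s: v starts 2 cm/s; Δx = 2·4 + ½·-11·4² = -80 cm; v ends -42 cm/s.
5–9 s: v starts -42 cm/s; Δx = -42·4 + ½·-7·4² = -224 cm; v ends -70 cm/s.
x(9) = -3 + Σ Δx = -307.5 cm.

-307.5 cm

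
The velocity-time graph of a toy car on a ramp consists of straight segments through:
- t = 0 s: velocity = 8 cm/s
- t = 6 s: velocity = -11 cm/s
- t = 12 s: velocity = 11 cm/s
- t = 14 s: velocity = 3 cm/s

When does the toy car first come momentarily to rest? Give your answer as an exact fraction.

t = 48/19 s

v changes sign on 0–6 s (from 8 to -11); the graph is linear there, so v = 0 at t = 0 + (-8)·(6 − 0)/(-11 − 8) = 48/19 s.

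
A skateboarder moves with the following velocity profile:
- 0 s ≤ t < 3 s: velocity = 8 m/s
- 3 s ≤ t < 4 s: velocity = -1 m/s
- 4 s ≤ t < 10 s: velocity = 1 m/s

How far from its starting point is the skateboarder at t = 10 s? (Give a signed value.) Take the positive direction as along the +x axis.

29 m

Net displacement equals the area under the velocity-time graph (areas below the axis count negative).
0–3 s: 8 × 3 = 24 m
3–4 s: -1 × 1 = -1 m
4–10 s: 1 × 6 = 6 m
Net displacement = 29 m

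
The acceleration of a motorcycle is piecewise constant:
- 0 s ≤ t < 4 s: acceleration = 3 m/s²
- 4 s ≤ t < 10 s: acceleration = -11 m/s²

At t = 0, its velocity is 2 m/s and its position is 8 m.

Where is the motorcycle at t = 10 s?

On each constant-a segment, Δv = aΔt and Δx = v₀Δt + ½aΔt²; chain segment to segment.
0–4 s: v starts 2 m/s; Δx = 2·4 + ½·3·4² = 32 m; v ends 14 m/s.
4–10 s: v starts 14 m/s; Δx = 14·6 + ½·-11·6² = -114 m; v ends -52 m/s.
x(10) = 8 + Σ Δx = -74 m.

-74 m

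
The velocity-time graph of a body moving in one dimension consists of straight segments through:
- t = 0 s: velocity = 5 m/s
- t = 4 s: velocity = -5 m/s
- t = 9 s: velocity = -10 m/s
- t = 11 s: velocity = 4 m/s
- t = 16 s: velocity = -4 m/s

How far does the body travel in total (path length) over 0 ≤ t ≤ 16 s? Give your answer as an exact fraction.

Distance (not displacement) is the total path length: add the absolute areas under v-t.
0–4 s: v = 0 at t = 2 s; triangle areas 5 + 5 = 10 m
4–9 s: |½(-5 + -10)(5)| = 37.5 m
9–11 s: v = 0 at t = 73/7 s; triangle areas 50/7 + 8/7 = 58/7 m
11–16 s: v = 0 at t = 13.5 s; triangle areas 5 + 5 = 10 m
Total distance = 921/14 m

921/14 m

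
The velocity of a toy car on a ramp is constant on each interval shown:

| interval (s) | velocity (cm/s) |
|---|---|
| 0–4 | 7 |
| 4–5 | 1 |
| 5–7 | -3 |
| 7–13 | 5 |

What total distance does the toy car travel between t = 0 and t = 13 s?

Total distance travelled is ∫|v| dt — sum the magnitudes of each area piece.
0–4 s: |7| × 4 = 28 cm
4–5 s: |1| × 1 = 1 cm
5–7 s: |-3| × 2 = 6 cm
7–13 s: |5| × 6 = 30 cm
Total distance = 65 cm

65 cm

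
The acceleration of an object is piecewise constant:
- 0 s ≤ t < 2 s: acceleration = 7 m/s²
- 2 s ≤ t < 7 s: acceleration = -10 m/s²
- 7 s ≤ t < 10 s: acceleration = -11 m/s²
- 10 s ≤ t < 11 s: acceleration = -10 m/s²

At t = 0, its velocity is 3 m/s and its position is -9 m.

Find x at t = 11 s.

On each constant-a segment, Δv = aΔt and Δx = v₀Δt + ½aΔt²; chain segment to segment.
0–2 s: v starts 3 m/s; Δx = 3·2 + ½·7·2² = 20 m; v ends 17 m/s.
2–7 s: v starts 17 m/s; Δx = 17·5 + ½·-10·5² = -40 m; v ends -33 m/s.
7–10 s: v starts -33 m/s; Δx = -33·3 + ½·-11·3² = -148.5 m; v ends -66 m/s.
10–11 s: v starts -66 m/s; Δx = -66·1 + ½·-10·1² = -71 m; v ends -76 m/s.
x(11) = -9 + Σ Δx = -248.5 m.

-248.5 m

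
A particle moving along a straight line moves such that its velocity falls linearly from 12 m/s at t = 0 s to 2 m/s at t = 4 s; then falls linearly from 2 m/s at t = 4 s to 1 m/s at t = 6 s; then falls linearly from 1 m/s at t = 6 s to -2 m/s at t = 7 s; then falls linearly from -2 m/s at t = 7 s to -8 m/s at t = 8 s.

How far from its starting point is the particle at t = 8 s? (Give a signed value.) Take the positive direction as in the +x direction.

Net displacement equals the area under the velocity-time graph (areas below the axis count negative).
0–4 s: ½(12 + 2)(4) = 28 m
4–6 s: ½(2 + 1)(2) = 3 m
6–7 s: ½(1 + -2)(1) = -0.5 m
7–8 s: ½(-2 + -8)(1) = -5 m
Net displacement = 25.5 m

25.5 m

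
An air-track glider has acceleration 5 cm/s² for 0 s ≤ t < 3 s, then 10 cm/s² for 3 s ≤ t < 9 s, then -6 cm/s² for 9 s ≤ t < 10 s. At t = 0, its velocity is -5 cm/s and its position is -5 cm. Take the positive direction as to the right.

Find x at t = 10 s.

On each constant-a segment, Δv = aΔt and Δx = v₀Δt + ½aΔt²; chain segment to segment.
0–3 s: v starts -5 cm/s; Δx = -5·3 + ½·5·3² = 7.5 cm; v ends 10 cm/s.
3–9 s: v starts 10 cm/s; Δx = 10·6 + ½·10·6² = 240 cm; v ends 70 cm/s.
9–10 s: v starts 70 cm/s; Δx = 70·1 + ½·-6·1² = 67 cm; v ends 64 cm/s.
x(10) = -5 + Σ Δx = 309.5 cm.

309.5 cm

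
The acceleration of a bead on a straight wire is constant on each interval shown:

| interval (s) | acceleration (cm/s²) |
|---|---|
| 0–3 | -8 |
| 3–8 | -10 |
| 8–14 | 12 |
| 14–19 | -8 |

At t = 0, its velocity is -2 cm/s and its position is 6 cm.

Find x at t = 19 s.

On each constant-a segment, Δv = aΔt and Δx = v₀Δt + ½aΔt²; chain segment to segment.
0–3 s: v starts -2 cm/s; Δx = -2·3 + ½·-8·3² = -42 cm; v ends -26 cm/s.
3–8 s: v starts -26 cm/s; Δx = -26·5 + ½·-10·5² = -255 cm; v ends -76 cm/s.
8–14 s: v starts -76 cm/s; Δx = -76·6 + ½·12·6² = -240 cm; v ends -4 cm/s.
14–19 s: v starts -4 cm/s; Δx = -4·5 + ½·-8·5² = -120 cm; v ends -44 cm/s.
x(19) = 6 + Σ Δx = -651 cm.

-651 cm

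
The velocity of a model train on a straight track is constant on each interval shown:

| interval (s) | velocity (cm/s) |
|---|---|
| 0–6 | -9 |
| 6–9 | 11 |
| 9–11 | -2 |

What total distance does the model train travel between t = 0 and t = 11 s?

91 cm

Distance (not displacement) is the total path length: add the absolute areas under v-t.
0–6 s: |-9| × 6 = 54 cm
6–9 s: |11| × 3 = 33 cm
9–11 s: |-2| × 2 = 4 cm
Total distance = 91 cm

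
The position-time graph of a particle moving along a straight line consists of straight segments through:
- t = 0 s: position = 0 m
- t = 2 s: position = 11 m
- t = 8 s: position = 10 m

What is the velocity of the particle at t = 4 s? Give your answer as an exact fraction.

-1/6 m/s

Velocity is the slope of the x-t graph on 2–8 s: (10 − 11)/(8 − 2) = -1/6 m/s.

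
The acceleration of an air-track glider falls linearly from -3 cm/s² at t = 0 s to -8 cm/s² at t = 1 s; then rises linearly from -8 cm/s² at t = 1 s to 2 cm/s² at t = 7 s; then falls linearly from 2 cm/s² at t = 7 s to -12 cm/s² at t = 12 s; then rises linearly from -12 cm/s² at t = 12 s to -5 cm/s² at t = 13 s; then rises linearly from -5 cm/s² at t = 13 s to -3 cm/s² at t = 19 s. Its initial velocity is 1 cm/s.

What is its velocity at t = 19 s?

-80 cm/s

Δv equals the area under the a-t graph; then v = v₀ + Δv.
0–1 s: ½(-3 + -8)(1) = -5.5 cm/s
1–7 s: ½(-8 + 2)(6) = -18 cm/s
7–12 s: ½(2 + -12)(5) = -25 cm/s
12–13 s: ½(-12 + -5)(1) = -8.5 cm/s
13–19 s: ½(-5 + -3)(6) = -24 cm/s
Δv = -81 cm/s, so v(19) = 1 + (-81) = -80 cm/s.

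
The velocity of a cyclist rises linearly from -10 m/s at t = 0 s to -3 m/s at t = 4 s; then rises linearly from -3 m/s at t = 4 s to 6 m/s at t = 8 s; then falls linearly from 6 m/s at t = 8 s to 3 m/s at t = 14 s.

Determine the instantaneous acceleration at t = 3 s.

1.75 m/s²

Acceleration is the slope of the v-t graph on 0–4 s: (-3 − -10)/(4 − 0) = 1.75 m/s².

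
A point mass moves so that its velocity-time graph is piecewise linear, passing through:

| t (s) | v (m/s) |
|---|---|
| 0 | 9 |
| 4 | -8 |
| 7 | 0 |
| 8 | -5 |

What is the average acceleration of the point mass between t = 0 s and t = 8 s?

-1.75 m/s²

Average acceleration = Δv/Δt = (-5 − 9)/(8 − 0) = -1.75 m/s².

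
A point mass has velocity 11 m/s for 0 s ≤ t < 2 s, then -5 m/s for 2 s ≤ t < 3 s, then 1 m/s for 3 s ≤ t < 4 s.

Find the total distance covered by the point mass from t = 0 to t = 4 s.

Distance (not displacement) is the total path length: add the absolute areas under v-t.
0–2 s: |11| × 2 = 22 m
2–3 s: |-5| × 1 = 5 m
3–4 s: |1| × 1 = 1 m
Total distance = 28 m

28 m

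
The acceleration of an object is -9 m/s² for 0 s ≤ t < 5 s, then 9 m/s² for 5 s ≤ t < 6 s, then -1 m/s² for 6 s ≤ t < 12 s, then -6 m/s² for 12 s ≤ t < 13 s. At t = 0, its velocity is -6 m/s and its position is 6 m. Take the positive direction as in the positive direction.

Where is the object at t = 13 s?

-504 m

On each constant-a segment, Δv = aΔt and Δx = v₀Δt + ½aΔt²; chain segment to segment.
0–5 s: v starts -6 m/s; Δx = -6·5 + ½·-9·5² = -142.5 m; v ends -51 m/s.
5–6 s: v starts -51 m/s; Δx = -51·1 + ½·9·1² = -46.5 m; v ends -42 m/s.
6–12 s: v starts -42 m/s; Δx = -42·6 + ½·-1·6² = -270 m; v ends -48 m/s.
12–13 s: v starts -48 m/s; Δx = -48·1 + ½·-6·1² = -51 m; v ends -54 m/s.
x(13) = 6 + Σ Δx = -504 m.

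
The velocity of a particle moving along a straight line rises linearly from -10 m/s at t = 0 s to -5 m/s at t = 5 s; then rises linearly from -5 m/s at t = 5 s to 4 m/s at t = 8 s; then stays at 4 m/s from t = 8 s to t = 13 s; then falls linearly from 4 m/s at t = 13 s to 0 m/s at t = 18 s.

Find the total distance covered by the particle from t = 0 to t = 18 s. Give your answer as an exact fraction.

Total distance travelled is ∫|v| dt — sum the magnitudes of each area piece.
0–5 s: |½(-10 + -5)(5)| = 37.5 m
5–8 s: v = 0 at t = 20/3 s; triangle areas 25/6 + 8/3 = 41/6 m
8–13 s: |4| × 5 = 20 m
13–18 s: |½(4 + 0)(5)| = 10 m
Total distance = 223/3 m

223/3 m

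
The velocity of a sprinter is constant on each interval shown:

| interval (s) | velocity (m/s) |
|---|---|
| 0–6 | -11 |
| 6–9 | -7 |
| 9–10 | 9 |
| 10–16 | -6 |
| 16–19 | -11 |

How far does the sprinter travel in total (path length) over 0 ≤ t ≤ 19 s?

Distance (not displacement) is the total path length: add the absolute areas under v-t.
0–6 s: |-11| × 6 = 66 m
6–9 s: |-7| × 3 = 21 m
9–10 s: |9| × 1 = 9 m
10–16 s: |-6| × 6 = 36 m
16–19 s: |-11| × 3 = 33 m
Total distance = 165 m

165 m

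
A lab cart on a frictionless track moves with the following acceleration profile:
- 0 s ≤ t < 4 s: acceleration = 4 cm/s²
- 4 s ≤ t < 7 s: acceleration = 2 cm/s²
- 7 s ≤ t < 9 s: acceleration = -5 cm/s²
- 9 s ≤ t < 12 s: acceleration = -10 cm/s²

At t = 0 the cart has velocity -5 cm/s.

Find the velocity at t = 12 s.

-23 cm/s

Δv equals the area under the a-t graph; then v = v₀ + Δv.
0–4 s: 4 × 4 = 16 cm/s
4–7 s: 2 × 3 = 6 cm/s
7–9 s: -5 × 2 = -10 cm/s
9–12 s: -10 × 3 = -30 cm/s
Δv = -18 cm/s, so v(12) = -5 + (-18) = -23 cm/s.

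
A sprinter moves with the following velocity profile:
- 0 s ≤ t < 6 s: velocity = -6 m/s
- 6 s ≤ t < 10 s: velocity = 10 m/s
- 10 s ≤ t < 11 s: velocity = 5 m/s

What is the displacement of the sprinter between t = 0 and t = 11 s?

Net displacement equals the area under the velocity-time graph (areas below the axis count negative).
0–6 s: -6 × 6 = -36 m
6–10 s: 10 × 4 = 40 m
10–11 s: 5 × 1 = 5 m
Net displacement = 9 m

9 m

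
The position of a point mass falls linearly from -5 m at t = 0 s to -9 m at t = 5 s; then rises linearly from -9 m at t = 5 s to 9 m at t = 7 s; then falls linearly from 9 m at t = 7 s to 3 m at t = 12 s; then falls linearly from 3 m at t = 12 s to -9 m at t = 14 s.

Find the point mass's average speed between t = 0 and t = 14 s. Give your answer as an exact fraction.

20/7 m/s

Average speed = (total path length)/(elapsed time); on a piecewise-linear x-t graph the path length is Σ|Δx|.
0–5 s: |Δx| = |-9 − -5| = 4 m
5–7 s: |Δx| = |9 − -9| = 18 m
7–12 s: |Δx| = |3 − 9| = 6 m
12–14 s: |Δx| = |-9 − 3| = 12 m
Total path = 40 m; average speed = 40/14 = 20/7 m/s.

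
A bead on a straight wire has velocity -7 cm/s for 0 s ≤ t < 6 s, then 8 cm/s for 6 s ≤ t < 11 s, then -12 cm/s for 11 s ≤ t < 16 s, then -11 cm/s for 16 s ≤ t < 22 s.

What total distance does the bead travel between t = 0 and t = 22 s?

Distance (not displacement) is the total path length: add the absolute areas under v-t.
0–6 s: |-7| × 6 = 42 cm
6–11 s: |8| × 5 = 40 cm
11–16 s: |-12| × 5 = 60 cm
16–22 s: |-11| × 6 = 66 cm
Total distance = 208 cm

208 cm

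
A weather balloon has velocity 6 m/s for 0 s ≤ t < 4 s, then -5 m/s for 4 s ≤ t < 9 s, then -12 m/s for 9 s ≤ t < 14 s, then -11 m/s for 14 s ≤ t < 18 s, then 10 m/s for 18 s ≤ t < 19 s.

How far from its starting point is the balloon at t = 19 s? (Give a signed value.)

-95 m

Displacement is the signed area under the v-t curve.
0–4 s: 6 × 4 = 24 m
4–9 s: -5 × 5 = -25 m
9–14 s: -12 × 5 = -60 m
14–18 s: -11 × 4 = -44 m
18–19 s: 10 × 1 = 10 m
Net displacement = -95 m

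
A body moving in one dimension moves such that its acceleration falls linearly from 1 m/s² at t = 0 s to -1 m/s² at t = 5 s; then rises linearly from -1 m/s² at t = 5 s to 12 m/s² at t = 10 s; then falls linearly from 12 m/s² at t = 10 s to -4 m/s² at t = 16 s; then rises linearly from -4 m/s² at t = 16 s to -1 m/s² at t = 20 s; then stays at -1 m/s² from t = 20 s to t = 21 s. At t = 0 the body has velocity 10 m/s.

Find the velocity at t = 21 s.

50.5 m/s

Δv equals the area under the a-t graph; then v = v₀ + Δv.
0–5 s: ½(1 + -1)(5) = 0 m/s
5–10 s: ½(-1 + 12)(5) = 27.5 m/s
10–16 s: ½(12 + -4)(6) = 24 m/s
16–20 s: ½(-4 + -1)(4) = -10 m/s
20–21 s: -1 × 1 = -1 m/s
Δv = 40.5 m/s, so v(21) = 10 + (40.5) = 50.5 m/s.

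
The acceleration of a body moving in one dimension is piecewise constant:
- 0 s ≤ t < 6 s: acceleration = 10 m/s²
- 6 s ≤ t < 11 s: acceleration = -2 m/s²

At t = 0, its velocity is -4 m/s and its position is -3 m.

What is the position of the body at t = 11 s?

On each constant-a segment, Δv = aΔt and Δx = v₀Δt + ½aΔt²; chain segment to segment.
0–6 s: v starts -4 m/s; Δx = -4·6 + ½·10·6² = 156 m; v ends 56 m/s.
6–11 s: v starts 56 m/s; Δx = 56·5 + ½·-2·5² = 255 m; v ends 46 m/s.
x(11) = -3 + Σ Δx = 408 m.

408 m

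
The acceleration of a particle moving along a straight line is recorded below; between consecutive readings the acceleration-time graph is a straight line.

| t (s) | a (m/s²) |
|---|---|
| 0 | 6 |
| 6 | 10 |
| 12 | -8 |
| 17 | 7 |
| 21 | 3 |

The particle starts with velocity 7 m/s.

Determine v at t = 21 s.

Δv equals the area under the a-t graph; then v = v₀ + Δv.
0–6 s: ½(6 + 10)(6) = 48 m/s
6–12 s: ½(10 + -8)(6) = 6 m/s
12–17 s: ½(-8 + 7)(5) = -2.5 m/s
17–21 s: ½(7 + 3)(4) = 20 m/s
Δv = 71.5 m/s, so v(21) = 7 + (71.5) = 78.5 m/s.

78.5 m/s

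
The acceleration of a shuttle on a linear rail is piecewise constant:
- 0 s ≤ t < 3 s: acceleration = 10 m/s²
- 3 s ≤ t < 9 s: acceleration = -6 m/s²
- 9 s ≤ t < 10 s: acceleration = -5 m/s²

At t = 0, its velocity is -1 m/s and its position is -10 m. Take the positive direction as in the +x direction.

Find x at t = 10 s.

On each constant-a segment, Δv = aΔt and Δx = v₀Δt + ½aΔt²; chain segment to segment.
0–3 s: v starts -1 m/s; Δx = -1·3 + ½·10·3² = 42 m; v ends 29 m/s.
3–9 s: v starts 29 m/s; Δx = 29·6 + ½·-6·6² = 66 m; v ends -7 m/s.
9–10 s: v starts -7 m/s; Δx = -7·1 + ½·-5·1² = -9.5 m; v ends -12 m/s.
x(10) = -10 + Σ Δx = 88.5 m.

88.5 m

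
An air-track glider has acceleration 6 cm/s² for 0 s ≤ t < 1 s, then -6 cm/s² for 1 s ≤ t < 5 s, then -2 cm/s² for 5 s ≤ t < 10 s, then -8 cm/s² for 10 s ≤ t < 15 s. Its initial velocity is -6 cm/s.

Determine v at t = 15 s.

-74 cm/s

Δv equals the area under the a-t graph; then v = v₀ + Δv.
0–1 s: 6 × 1 = 6 cm/s
1–5 s: -6 × 4 = -24 cm/s
5–10 s: -2 × 5 = -10 cm/s
10–15 s: -8 × 5 = -40 cm/s
Δv = -68 cm/s, so v(15) = -6 + (-68) = -74 cm/s.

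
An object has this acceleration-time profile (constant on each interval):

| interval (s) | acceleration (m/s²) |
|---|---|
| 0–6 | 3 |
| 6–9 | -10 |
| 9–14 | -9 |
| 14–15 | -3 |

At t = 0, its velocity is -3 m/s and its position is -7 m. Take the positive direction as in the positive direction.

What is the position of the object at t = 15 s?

-220 m

On each constant-a segment, Δv = aΔt and Δx = v₀Δt + ½aΔt²; chain segment to segment.
0–6 s: v starts -3 m/s; Δx = -3·6 + ½·3·6² = 36 m; v ends 15 m/s.
6–9 s: v starts 15 m/s; Δx = 15·3 + ½·-10·3² = 0 m; v ends -15 m/s.
9–14 s: v starts -15 m/s; Δx = -15·5 + ½·-9·5² = -187.5 m; v ends -60 m/s.
14–15 s: v starts -60 m/s; Δx = -60·1 + ½·-3·1² = -61.5 m; v ends -63 m/s.
x(15) = -7 + Σ Δx = -220 m.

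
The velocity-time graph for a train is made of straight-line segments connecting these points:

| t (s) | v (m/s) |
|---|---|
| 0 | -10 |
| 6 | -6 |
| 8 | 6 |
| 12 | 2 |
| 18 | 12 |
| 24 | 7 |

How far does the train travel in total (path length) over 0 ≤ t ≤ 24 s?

Total distance travelled is ∫|v| dt — sum the magnitudes of each area piece.
0–6 s: |½(-10 + -6)(6)| = 48 m
6–8 s: v = 0 at t = 7 s; triangle areas 3 + 3 = 6 m
8–12 s: |½(6 + 2)(4)| = 16 m
12–18 s: |½(2 + 12)(6)| = 42 m
18–24 s: |½(12 + 7)(6)| = 57 m
Total distance = 169 m

169 m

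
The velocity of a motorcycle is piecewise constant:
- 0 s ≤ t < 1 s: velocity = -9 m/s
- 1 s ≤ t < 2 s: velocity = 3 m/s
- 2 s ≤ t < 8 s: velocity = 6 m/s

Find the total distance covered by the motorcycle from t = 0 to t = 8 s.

Total distance travelled is ∫|v| dt — sum the magnitudes of each area piece.
0–1 s: |-9| × 1 = 9 m
1–2 s: |3| × 1 = 3 m
2–8 s: |6| × 6 = 36 m
Total distance = 48 m

48 m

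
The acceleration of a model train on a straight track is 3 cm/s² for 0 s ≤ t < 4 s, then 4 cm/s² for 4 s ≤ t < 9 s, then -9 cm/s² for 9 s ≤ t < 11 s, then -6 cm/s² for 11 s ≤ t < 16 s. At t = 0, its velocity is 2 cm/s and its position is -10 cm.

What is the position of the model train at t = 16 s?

On each constant-a segment, Δv = aΔt and Δx = v₀Δt + ½aΔt²; chain segment to segment.
0–4 s: v starts 2 cm/s; Δx = 2·4 + ½·3·4² = 32 cm; v ends 14 cm/s.
4–9 s: v starts 14 cm/s; Δx = 14·5 + ½·4·5² = 120 cm; v ends 34 cm/s.
9–11 s: v starts 34 cm/s; Δx = 34·2 + ½·-9·2² = 50 cm; v ends 16 cm/s.
11–16 s: v starts 16 cm/s; Δx = 16·5 + ½·-6·5² = 5 cm; v ends -14 cm/s.
x(16) = -10 + Σ Δx = 197 cm.

197 cm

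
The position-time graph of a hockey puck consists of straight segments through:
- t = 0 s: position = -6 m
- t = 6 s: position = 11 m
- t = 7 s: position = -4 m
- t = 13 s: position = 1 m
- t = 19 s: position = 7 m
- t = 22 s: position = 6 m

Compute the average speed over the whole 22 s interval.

Average speed = (total path length)/(elapsed time); on a piecewise-linear x-t graph the path length is Σ|Δx|.
0–6 s: |Δx| = |11 − -6| = 17 m
6–7 s: |Δx| = |-4 − 11| = 15 m
7–13 s: |Δx| = |1 − -4| = 5 m
13–19 s: |Δx| = |7 − 1| = 6 m
19–22 s: |Δx| = |6 − 7| = 1 m
Total path = 44 m; average speed = 44/22 = 2 m/s.

2 m/s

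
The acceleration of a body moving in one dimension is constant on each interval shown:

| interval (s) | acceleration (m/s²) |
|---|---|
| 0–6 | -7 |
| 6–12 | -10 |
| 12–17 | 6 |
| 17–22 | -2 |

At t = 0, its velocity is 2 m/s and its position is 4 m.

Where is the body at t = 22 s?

-1330 m

On each constant-a segment, Δv = aΔt and Δx = v₀Δt + ½aΔt²; chain segment to segment.
0–6 s: v starts 2 m/s; Δx = 2·6 + ½·-7·6² = -114 m; v ends -40 m/s.
6–12 s: v starts -40 m/s; Δx = -40·6 + ½·-10·6² = -420 m; v ends -100 m/s.
12–17 s: v starts -100 m/s; Δx = -100·5 + ½·6·5² = -425 m; v ends -70 m/s.
17–22 s: v starts -70 m/s; Δx = -70·5 + ½·-2·5² = -375 m; v ends -80 m/s.
x(22) = 4 + Σ Δx = -1330 m.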